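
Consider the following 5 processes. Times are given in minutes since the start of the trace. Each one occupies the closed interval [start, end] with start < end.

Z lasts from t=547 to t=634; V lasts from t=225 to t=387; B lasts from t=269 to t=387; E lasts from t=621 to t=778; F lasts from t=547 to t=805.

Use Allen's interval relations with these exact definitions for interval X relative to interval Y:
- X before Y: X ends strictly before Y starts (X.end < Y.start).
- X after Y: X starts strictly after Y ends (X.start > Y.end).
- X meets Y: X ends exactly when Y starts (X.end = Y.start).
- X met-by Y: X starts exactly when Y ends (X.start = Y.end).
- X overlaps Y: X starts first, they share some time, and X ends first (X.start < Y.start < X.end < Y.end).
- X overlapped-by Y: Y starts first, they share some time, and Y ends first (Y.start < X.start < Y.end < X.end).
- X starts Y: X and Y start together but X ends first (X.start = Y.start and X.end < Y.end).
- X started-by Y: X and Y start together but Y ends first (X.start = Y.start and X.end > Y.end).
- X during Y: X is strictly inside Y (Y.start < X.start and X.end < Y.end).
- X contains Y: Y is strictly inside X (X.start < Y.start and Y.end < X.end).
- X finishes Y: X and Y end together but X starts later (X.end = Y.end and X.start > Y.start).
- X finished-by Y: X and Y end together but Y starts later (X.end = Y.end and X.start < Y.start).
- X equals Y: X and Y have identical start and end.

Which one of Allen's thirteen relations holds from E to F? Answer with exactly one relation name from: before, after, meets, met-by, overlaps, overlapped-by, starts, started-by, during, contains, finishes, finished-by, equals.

during

E = [t=621, t=778]; F = [t=547, t=805].
Compare endpoints: E.start > F.start, E.start < F.end, E.end > F.start, E.end < F.end.
That pattern is 'during'.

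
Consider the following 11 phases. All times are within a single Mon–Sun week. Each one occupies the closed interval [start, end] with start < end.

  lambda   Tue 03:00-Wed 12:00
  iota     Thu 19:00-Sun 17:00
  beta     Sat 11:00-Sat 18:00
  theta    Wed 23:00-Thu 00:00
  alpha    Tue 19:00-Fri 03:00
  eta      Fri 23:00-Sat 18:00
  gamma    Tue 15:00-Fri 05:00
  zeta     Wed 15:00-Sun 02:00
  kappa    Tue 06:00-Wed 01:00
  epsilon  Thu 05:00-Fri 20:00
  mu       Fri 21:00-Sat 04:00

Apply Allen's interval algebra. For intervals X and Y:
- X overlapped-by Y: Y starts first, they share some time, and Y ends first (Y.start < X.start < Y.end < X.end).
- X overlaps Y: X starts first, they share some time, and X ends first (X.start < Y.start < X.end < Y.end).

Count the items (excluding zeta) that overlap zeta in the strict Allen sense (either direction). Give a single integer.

3

Target zeta = [Wed 15:00, Sun 02:00].
alpha [Tue 19:00, Fri 03:00] → overlaps → counts.
beta [Sat 11:00, Sat 18:00] → during → no.
epsilon [Thu 05:00, Fri 20:00] → during → no.
eta [Fri 23:00, Sat 18:00] → during → no.
gamma [Tue 15:00, Fri 05:00] → overlaps → counts.
iota [Thu 19:00, Sun 17:00] → overlapped-by → counts.
kappa [Tue 06:00, Wed 01:00] → before → no.
lambda [Tue 03:00, Wed 12:00] → before → no.
mu [Fri 21:00, Sat 04:00] → during → no.
theta [Wed 23:00, Thu 00:00] → during → no.
Total: 3.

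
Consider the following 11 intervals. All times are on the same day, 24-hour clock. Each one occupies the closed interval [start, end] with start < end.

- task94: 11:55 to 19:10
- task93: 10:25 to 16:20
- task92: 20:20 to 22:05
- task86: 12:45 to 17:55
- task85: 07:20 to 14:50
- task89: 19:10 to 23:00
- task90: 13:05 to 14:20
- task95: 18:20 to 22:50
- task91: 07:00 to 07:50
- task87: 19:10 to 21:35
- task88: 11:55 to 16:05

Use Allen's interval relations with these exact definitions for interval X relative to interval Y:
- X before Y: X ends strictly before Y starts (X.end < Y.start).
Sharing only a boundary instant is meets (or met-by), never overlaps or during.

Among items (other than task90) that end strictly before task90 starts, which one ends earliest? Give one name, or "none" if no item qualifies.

Target task90 = [13:05, 14:20].
task85 [07:20, 14:50] → contains → excluded.
task86 [12:45, 17:55] → contains → excluded.
task87 [19:10, 21:35] → after → excluded.
task88 [11:55, 16:05] → contains → excluded.
task89 [19:10, 23:00] → after → excluded.
task91 [07:00, 07:50] → before → candidate.
task92 [20:20, 22:05] → after → excluded.
task93 [10:25, 16:20] → contains → excluded.
task94 [11:55, 19:10] → contains → excluded.
task95 [18:20, 22:50] → after → excluded.
Among candidates, earliest end is 07:50 → task91.

task91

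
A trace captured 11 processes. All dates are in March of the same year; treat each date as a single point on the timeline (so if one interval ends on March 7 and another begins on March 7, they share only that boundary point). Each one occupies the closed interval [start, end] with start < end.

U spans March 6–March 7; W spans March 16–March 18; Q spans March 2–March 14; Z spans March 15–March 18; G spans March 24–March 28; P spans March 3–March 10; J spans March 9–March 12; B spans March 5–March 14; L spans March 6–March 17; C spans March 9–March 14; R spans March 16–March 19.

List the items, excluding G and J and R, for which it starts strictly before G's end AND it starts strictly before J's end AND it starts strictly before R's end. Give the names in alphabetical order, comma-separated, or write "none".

B, C, L, P, Q, U

Conditions: its start is strictly before G's end (X.start < March 28) AND its start is strictly before J's end (X.start < March 12) AND its start is strictly before R's end (X.start < March 19).
B: start March 5 < March 28? ✓; start March 5 < March 12? ✓; start March 5 < March 19? ✓ → yes.
C: start March 9 < March 28? ✓; start March 9 < March 12? ✓; start March 9 < March 19? ✓ → yes.
L: start March 6 < March 28? ✓; start March 6 < March 12? ✓; start March 6 < March 19? ✓ → yes.
P: start March 3 < March 28? ✓; start March 3 < March 12? ✓; start March 3 < March 19? ✓ → yes.
Q: start March 2 < March 28? ✓; start March 2 < March 12? ✓; start March 2 < March 19? ✓ → yes.
U: start March 6 < March 28? ✓; start March 6 < March 12? ✓; start March 6 < March 19? ✓ → yes.
W: start March 16 < March 28? ✓; start March 16 < March 12? ✗; start March 16 < March 19? ✓ → no.
Z: start March 15 < March 28? ✓; start March 15 < March 12? ✗; start March 15 < March 19? ✓ → no.
Result: B, C, L, P, Q, U.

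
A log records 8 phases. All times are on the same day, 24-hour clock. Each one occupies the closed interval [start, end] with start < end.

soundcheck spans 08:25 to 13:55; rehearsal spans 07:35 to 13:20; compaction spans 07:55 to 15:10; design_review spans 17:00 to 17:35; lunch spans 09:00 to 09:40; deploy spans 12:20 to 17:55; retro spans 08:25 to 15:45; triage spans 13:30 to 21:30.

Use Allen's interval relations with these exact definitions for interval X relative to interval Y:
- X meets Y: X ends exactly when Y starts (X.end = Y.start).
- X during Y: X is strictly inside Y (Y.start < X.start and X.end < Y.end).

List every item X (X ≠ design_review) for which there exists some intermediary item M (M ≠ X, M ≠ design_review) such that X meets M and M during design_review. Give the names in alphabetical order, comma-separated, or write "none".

Target design_review = [17:00, 17:35].
Intermediaries M with M during design_review: none.
Union: none.

none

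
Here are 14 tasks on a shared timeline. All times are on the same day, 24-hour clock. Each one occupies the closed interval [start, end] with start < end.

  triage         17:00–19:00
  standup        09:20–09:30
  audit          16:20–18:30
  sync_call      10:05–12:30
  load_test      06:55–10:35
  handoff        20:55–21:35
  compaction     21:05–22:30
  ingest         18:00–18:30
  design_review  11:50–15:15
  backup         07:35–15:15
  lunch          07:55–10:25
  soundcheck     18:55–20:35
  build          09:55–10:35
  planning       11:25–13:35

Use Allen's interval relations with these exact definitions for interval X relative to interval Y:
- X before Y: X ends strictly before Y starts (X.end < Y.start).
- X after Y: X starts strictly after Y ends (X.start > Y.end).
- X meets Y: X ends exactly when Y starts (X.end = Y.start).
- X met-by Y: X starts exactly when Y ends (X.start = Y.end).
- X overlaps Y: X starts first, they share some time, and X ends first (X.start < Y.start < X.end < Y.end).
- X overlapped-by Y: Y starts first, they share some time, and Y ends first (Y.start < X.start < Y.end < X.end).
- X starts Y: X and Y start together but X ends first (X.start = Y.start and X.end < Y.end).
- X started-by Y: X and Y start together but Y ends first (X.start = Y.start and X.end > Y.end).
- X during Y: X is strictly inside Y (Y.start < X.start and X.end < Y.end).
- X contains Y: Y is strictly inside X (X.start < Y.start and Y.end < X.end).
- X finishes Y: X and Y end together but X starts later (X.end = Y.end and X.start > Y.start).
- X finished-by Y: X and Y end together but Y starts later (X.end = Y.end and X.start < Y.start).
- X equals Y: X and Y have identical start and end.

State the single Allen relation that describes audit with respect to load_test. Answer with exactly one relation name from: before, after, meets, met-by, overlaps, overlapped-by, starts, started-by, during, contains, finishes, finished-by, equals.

audit = [16:20, 18:30]; load_test = [06:55, 10:35].
Compare endpoints: audit.start > load_test.start, audit.start > load_test.end, audit.end > load_test.start, audit.end > load_test.end.
That pattern is 'after'.

after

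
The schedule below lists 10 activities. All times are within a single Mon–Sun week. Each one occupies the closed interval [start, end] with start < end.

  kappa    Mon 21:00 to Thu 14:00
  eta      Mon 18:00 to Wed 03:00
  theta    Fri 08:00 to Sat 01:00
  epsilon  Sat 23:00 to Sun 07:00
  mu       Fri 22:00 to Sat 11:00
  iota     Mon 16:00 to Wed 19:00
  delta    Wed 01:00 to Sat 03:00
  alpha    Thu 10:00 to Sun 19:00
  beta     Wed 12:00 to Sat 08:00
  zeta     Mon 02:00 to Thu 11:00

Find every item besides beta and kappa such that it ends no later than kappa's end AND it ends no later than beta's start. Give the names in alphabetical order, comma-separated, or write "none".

eta

Conditions: its end is no later than kappa's end (X.end <= Thu 14:00) AND its end is no later than beta's start (X.end <= Wed 12:00).
alpha: end Sun 19:00 <= Thu 14:00? ✗; end Sun 19:00 <= Wed 12:00? ✗ → no.
delta: end Sat 03:00 <= Thu 14:00? ✗; end Sat 03:00 <= Wed 12:00? ✗ → no.
epsilon: end Sun 07:00 <= Thu 14:00? ✗; end Sun 07:00 <= Wed 12:00? ✗ → no.
eta: end Wed 03:00 <= Thu 14:00? ✓; end Wed 03:00 <= Wed 12:00? ✓ → yes.
iota: end Wed 19:00 <= Thu 14:00? ✓; end Wed 19:00 <= Wed 12:00? ✗ → no.
mu: end Sat 11:00 <= Thu 14:00? ✗; end Sat 11:00 <= Wed 12:00? ✗ → no.
theta: end Sat 01:00 <= Thu 14:00? ✗; end Sat 01:00 <= Wed 12:00? ✗ → no.
zeta: end Thu 11:00 <= Thu 14:00? ✓; end Thu 11:00 <= Wed 12:00? ✗ → no.
Result: eta.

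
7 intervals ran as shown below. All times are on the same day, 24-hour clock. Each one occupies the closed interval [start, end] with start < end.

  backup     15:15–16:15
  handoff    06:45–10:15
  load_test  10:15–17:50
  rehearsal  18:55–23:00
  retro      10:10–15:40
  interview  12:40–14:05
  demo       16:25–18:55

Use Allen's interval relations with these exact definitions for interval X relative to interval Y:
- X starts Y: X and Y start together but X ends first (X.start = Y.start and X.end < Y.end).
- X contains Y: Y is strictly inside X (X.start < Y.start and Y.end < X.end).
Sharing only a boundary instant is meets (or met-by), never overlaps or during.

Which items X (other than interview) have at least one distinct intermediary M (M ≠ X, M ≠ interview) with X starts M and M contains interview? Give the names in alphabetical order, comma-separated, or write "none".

none

Target interview = [12:40, 14:05].
Intermediaries M with M contains interview: load_test, retro.
Via load_test — items with X starts load_test: none.
Via retro — items with X starts retro: none.
Union: none.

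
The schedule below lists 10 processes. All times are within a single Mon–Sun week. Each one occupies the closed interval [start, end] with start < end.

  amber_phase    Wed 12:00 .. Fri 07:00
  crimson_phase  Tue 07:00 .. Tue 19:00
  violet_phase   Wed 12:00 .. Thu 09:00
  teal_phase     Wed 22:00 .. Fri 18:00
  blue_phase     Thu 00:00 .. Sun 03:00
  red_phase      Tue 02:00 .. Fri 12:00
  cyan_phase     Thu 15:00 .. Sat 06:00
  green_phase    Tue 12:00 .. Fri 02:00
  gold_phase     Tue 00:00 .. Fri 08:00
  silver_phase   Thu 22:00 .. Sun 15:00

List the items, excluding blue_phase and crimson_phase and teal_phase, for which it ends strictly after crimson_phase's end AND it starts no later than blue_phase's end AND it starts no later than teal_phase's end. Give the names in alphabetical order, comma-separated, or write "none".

Conditions: its end is strictly after crimson_phase's end (X.end > Tue 19:00) AND its start is no later than blue_phase's end (X.start <= Sun 03:00) AND its start is no later than teal_phase's end (X.start <= Fri 18:00).
amber_phase: end Fri 07:00 > Tue 19:00? ✓; start Wed 12:00 <= Sun 03:00? ✓; start Wed 12:00 <= Fri 18:00? ✓ → yes.
cyan_phase: end Sat 06:00 > Tue 19:00? ✓; start Thu 15:00 <= Sun 03:00? ✓; start Thu 15:00 <= Fri 18:00? ✓ → yes.
gold_phase: end Fri 08:00 > Tue 19:00? ✓; start Tue 00:00 <= Sun 03:00? ✓; start Tue 00:00 <= Fri 18:00? ✓ → yes.
green_phase: end Fri 02:00 > Tue 19:00? ✓; start Tue 12:00 <= Sun 03:00? ✓; start Tue 12:00 <= Fri 18:00? ✓ → yes.
red_phase: end Fri 12:00 > Tue 19:00? ✓; start Tue 02:00 <= Sun 03:00? ✓; start Tue 02:00 <= Fri 18:00? ✓ → yes.
silver_phase: end Sun 15:00 > Tue 19:00? ✓; start Thu 22:00 <= Sun 03:00? ✓; start Thu 22:00 <= Fri 18:00? ✓ → yes.
violet_phase: end Thu 09:00 > Tue 19:00? ✓; start Wed 12:00 <= Sun 03:00? ✓; start Wed 12:00 <= Fri 18:00? ✓ → yes.
Result: amber_phase, cyan_phase, gold_phase, green_phase, red_phase, silver_phase, violet_phase.

amber_phase, cyan_phase, gold_phase, green_phase, red_phase, silver_phase, violet_phase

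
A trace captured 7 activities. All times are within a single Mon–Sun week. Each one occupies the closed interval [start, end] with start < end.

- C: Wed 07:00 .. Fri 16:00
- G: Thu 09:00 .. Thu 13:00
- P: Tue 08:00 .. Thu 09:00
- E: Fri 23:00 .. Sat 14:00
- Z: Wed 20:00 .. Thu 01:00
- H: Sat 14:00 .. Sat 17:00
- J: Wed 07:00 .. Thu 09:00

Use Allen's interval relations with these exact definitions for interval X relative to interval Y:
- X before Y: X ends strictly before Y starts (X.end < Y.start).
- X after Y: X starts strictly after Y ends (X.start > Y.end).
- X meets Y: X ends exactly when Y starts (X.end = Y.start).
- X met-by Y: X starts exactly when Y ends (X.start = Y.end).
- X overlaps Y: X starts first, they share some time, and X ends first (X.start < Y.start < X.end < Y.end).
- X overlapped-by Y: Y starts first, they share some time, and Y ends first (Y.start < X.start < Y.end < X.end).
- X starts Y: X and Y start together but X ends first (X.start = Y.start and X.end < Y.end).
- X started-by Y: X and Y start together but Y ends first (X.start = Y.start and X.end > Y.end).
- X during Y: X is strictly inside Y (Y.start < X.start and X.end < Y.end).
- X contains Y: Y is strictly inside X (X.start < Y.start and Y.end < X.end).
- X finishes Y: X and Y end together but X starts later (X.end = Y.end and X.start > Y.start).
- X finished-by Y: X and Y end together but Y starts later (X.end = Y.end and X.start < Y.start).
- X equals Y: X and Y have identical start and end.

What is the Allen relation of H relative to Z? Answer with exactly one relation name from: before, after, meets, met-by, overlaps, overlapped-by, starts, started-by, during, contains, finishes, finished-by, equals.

after

H = [Sat 14:00, Sat 17:00]; Z = [Wed 20:00, Thu 01:00].
Compare endpoints: H.start > Z.start, H.start > Z.end, H.end > Z.start, H.end > Z.end.
That pattern is 'after'.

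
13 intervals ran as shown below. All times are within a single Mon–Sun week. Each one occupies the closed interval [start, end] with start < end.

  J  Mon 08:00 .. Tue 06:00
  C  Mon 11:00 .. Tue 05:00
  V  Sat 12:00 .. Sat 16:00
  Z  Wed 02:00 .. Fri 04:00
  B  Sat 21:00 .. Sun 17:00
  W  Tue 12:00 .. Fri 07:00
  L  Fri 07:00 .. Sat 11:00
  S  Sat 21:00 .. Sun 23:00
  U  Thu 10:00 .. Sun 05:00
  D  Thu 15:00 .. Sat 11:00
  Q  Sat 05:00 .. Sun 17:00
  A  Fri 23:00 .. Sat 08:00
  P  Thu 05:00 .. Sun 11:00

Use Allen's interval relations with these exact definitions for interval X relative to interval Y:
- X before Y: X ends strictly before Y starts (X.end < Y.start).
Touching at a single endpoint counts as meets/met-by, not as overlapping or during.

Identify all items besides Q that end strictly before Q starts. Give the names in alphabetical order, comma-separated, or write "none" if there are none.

C, J, W, Z

Target Q = [Sat 05:00, Sun 17:00].
A [Fri 23:00, Sat 08:00] → overlaps → no.
B [Sat 21:00, Sun 17:00] → finishes → no.
C [Mon 11:00, Tue 05:00] → before → yes.
D [Thu 15:00, Sat 11:00] → overlaps → no.
J [Mon 08:00, Tue 06:00] → before → yes.
L [Fri 07:00, Sat 11:00] → overlaps → no.
P [Thu 05:00, Sun 11:00] → overlaps → no.
S [Sat 21:00, Sun 23:00] → overlapped-by → no.
U [Thu 10:00, Sun 05:00] → overlaps → no.
V [Sat 12:00, Sat 16:00] → during → no.
W [Tue 12:00, Fri 07:00] → before → yes.
Z [Wed 02:00, Fri 04:00] → before → yes.
Result: C, J, W, Z.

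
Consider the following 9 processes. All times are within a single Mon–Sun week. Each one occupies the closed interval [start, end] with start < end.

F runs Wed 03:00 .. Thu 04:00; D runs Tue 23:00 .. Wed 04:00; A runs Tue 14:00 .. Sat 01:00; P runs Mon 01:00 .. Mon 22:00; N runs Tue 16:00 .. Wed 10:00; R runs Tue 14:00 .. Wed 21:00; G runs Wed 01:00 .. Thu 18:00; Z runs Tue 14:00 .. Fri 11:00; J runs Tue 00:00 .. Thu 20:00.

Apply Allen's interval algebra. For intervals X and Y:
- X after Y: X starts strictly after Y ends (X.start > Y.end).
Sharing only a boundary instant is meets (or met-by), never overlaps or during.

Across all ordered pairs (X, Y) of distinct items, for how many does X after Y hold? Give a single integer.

8

Checking all 72 ordered pairs for relation 'after'; matching pairs in alphabetical order:
(A, P): A after P ✓
(D, P): D after P ✓
(F, P): F after P ✓
(G, P): G after P ✓
(J, P): J after P ✓
(N, P): N after P ✓
(R, P): R after P ✓
(Z, P): Z after P ✓
Count: 8.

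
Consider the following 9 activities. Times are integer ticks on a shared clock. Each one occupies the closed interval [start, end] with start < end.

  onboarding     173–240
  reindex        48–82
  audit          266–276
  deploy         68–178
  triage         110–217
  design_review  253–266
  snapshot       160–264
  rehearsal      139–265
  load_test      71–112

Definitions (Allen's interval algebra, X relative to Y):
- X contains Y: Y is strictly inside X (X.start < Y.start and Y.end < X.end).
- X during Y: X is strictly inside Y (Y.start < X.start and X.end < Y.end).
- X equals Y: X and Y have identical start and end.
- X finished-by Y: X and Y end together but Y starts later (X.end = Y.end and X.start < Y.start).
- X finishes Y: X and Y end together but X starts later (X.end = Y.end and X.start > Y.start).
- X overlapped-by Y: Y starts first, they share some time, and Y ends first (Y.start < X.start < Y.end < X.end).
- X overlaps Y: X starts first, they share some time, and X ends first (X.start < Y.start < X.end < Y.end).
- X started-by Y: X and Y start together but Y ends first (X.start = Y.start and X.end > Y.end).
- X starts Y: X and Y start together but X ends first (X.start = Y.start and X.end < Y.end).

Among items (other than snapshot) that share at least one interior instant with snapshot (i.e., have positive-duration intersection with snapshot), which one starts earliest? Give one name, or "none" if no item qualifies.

deploy

Target snapshot = [160, 264].
audit [266, 276] → after → excluded.
deploy [68, 178] → overlaps → candidate.
design_review [253, 266] → overlapped-by → candidate.
load_test [71, 112] → before → excluded.
onboarding [173, 240] → during → candidate.
rehearsal [139, 265] → contains → candidate.
reindex [48, 82] → before → excluded.
triage [110, 217] → overlaps → candidate.
Among candidates, earliest start is 68 → deploy.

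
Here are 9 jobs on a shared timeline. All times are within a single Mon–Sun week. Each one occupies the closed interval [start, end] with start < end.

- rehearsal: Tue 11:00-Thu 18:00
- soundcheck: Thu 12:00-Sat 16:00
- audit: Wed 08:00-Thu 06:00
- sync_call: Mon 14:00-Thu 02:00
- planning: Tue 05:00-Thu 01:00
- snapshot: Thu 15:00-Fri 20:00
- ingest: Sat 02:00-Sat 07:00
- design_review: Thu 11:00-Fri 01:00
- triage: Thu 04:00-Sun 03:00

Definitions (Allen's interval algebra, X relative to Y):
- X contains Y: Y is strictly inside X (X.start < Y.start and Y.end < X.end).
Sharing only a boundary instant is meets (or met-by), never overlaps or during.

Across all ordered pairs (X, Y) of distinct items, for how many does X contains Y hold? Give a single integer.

Checking all 72 ordered pairs for relation 'contains'; matching pairs in alphabetical order:
(rehearsal, audit): rehearsal contains audit ✓
(soundcheck, ingest): soundcheck contains ingest ✓
(soundcheck, snapshot): soundcheck contains snapshot ✓
(sync_call, planning): sync_call contains planning ✓
(triage, design_review): triage contains design_review ✓
(triage, ingest): triage contains ingest ✓
(triage, snapshot): triage contains snapshot ✓
(triage, soundcheck): triage contains soundcheck ✓
Count: 8.

8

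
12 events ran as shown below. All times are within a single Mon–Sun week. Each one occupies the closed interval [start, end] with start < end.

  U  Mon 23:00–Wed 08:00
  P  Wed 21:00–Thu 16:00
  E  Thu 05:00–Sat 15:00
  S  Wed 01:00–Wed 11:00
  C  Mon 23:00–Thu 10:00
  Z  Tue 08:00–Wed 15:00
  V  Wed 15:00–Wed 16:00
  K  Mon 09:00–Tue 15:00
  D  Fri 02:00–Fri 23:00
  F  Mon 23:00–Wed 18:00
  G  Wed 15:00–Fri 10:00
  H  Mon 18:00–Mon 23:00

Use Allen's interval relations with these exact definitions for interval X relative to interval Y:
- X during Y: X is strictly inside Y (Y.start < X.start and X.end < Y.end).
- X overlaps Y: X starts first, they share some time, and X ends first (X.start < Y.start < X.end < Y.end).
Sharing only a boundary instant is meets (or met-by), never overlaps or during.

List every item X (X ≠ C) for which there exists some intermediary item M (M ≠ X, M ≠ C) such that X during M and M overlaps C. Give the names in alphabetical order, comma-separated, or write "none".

Target C = [Mon 23:00, Thu 10:00].
Intermediaries M with M overlaps C: K.
Via K — items with X during K: H.
Union: H.

H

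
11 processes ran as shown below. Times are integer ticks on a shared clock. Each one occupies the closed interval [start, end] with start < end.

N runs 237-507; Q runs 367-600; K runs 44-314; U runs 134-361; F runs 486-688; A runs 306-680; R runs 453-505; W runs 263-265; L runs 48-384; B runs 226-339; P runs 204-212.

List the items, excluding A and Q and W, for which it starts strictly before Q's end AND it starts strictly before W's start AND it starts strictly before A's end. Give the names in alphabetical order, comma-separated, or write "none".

Conditions: its start is strictly before Q's end (X.start < 600) AND its start is strictly before W's start (X.start < 263) AND its start is strictly before A's end (X.start < 680).
B: start 226 < 600? ✓; start 226 < 263? ✓; start 226 < 680? ✓ → yes.
F: start 486 < 600? ✓; start 486 < 263? ✗; start 486 < 680? ✓ → no.
K: start 44 < 600? ✓; start 44 < 263? ✓; start 44 < 680? ✓ → yes.
L: start 48 < 600? ✓; start 48 < 263? ✓; start 48 < 680? ✓ → yes.
N: start 237 < 600? ✓; start 237 < 263? ✓; start 237 < 680? ✓ → yes.
P: start 204 < 600? ✓; start 204 < 263? ✓; start 204 < 680? ✓ → yes.
R: start 453 < 600? ✓; start 453 < 263? ✗; start 453 < 680? ✓ → no.
U: start 134 < 600? ✓; start 134 < 263? ✓; start 134 < 680? ✓ → yes.
Result: B, K, L, N, P, U.

B, K, L, N, P, U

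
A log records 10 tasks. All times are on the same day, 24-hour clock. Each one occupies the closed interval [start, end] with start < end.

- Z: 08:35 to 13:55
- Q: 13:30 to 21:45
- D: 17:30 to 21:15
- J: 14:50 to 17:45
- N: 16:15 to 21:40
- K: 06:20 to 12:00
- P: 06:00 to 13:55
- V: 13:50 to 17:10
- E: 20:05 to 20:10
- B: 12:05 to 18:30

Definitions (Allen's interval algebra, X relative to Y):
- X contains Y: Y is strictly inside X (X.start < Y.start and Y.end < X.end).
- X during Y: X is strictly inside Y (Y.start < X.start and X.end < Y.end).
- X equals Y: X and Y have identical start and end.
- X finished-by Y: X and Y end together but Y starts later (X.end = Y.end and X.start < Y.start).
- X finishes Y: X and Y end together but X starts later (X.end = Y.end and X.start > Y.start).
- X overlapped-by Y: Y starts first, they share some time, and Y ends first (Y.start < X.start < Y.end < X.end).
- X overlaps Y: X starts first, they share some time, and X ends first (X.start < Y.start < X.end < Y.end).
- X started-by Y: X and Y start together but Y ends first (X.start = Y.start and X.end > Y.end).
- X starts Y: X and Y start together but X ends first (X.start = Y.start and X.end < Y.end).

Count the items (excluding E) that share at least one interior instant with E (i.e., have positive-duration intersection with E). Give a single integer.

Target E = [20:05, 20:10].
B [12:05, 18:30] → before → no.
D [17:30, 21:15] → contains → counts.
J [14:50, 17:45] → before → no.
K [06:20, 12:00] → before → no.
N [16:15, 21:40] → contains → counts.
P [06:00, 13:55] → before → no.
Q [13:30, 21:45] → contains → counts.
V [13:50, 17:10] → before → no.
Z [08:35, 13:55] → before → no.
Total: 3.

3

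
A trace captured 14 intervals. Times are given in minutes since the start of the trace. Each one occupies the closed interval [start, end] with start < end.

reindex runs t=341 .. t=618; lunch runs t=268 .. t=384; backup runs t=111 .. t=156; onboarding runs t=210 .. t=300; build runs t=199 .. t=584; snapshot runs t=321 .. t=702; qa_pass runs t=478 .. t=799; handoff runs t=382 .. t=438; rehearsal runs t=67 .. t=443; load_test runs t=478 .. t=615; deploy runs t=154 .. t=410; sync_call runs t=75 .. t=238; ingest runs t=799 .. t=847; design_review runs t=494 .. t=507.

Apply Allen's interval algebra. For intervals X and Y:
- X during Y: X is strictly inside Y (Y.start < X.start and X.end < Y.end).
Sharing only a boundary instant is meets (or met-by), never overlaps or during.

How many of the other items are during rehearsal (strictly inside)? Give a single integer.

6

Target rehearsal = [t=67, t=443].
backup [t=111, t=156] → during → counts.
build [t=199, t=584] → overlapped-by → no.
deploy [t=154, t=410] → during → counts.
design_review [t=494, t=507] → after → no.
handoff [t=382, t=438] → during → counts.
ingest [t=799, t=847] → after → no.
load_test [t=478, t=615] → after → no.
lunch [t=268, t=384] → during → counts.
onboarding [t=210, t=300] → during → counts.
qa_pass [t=478, t=799] → after → no.
reindex [t=341, t=618] → overlapped-by → no.
snapshot [t=321, t=702] → overlapped-by → no.
sync_call [t=75, t=238] → during → counts.
Total: 6.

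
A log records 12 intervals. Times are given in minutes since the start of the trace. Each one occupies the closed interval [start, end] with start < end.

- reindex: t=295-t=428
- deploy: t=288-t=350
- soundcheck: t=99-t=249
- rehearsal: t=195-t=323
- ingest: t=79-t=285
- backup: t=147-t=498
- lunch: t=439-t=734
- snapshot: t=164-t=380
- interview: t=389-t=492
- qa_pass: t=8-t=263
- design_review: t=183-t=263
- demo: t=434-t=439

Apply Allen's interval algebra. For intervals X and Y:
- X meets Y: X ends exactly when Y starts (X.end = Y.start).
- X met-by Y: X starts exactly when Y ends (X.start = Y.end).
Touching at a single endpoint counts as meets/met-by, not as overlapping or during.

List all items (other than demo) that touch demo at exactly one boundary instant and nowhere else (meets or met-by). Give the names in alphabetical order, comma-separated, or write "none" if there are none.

Target demo = [t=434, t=439].
backup [t=147, t=498] → contains → no.
deploy [t=288, t=350] → before → no.
design_review [t=183, t=263] → before → no.
ingest [t=79, t=285] → before → no.
interview [t=389, t=492] → contains → no.
lunch [t=439, t=734] → met-by → yes.
qa_pass [t=8, t=263] → before → no.
rehearsal [t=195, t=323] → before → no.
reindex [t=295, t=428] → before → no.
snapshot [t=164, t=380] → before → no.
soundcheck [t=99, t=249] → before → no.
Result: lunch.

lunch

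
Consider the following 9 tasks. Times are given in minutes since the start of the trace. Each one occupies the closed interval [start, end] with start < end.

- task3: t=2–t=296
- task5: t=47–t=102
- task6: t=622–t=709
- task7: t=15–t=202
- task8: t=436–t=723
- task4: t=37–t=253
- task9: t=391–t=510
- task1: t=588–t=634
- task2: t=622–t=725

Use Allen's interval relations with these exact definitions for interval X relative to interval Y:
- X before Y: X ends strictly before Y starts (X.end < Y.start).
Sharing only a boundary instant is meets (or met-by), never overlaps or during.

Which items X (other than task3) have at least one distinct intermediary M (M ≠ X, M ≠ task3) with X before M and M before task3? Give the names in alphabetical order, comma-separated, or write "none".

none

Target task3 = [t=2, t=296].
Intermediaries M with M before task3: none.
Union: none.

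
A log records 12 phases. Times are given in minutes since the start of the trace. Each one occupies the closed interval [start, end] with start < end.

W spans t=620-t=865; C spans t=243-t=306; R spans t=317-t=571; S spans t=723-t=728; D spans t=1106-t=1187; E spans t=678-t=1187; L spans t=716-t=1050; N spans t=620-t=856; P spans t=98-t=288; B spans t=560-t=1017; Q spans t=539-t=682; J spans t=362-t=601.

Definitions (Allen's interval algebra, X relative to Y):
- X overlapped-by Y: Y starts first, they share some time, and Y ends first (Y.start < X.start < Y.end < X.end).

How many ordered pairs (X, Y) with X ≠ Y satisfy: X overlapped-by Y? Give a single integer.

16

Checking all 132 ordered pairs for relation 'overlapped-by'; matching pairs in alphabetical order:
(B, J): B overlapped-by J ✓
(B, Q): B overlapped-by Q ✓
(B, R): B overlapped-by R ✓
(C, P): C overlapped-by P ✓
(E, B): E overlapped-by B ✓
(E, N): E overlapped-by N ✓
(E, Q): E overlapped-by Q ✓
(E, W): E overlapped-by W ✓
(J, R): J overlapped-by R ✓
(L, B): L overlapped-by B ✓
(L, N): L overlapped-by N ✓
(L, W): L overlapped-by W ✓
(N, Q): N overlapped-by Q ✓
(Q, J): Q overlapped-by J ✓
(Q, R): Q overlapped-by R ✓
(W, Q): W overlapped-by Q ✓
Count: 16.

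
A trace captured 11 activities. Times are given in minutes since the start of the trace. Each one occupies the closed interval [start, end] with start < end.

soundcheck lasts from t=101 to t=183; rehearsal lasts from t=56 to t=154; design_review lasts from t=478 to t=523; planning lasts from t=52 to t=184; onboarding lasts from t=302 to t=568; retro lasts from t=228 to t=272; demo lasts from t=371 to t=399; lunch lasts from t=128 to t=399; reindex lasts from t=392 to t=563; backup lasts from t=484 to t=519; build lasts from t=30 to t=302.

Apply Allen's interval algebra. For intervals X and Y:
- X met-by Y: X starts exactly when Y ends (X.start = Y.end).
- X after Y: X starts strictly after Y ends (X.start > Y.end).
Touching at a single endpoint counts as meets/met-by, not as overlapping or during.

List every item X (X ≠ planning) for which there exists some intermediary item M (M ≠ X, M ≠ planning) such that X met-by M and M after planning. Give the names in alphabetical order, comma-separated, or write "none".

none

Target planning = [t=52, t=184].
Intermediaries M with M after planning: backup, demo, design_review, onboarding, reindex, retro.
Via backup — items with X met-by backup: none.
Via demo — items with X met-by demo: none.
Via design_review — items with X met-by design_review: none.
Via onboarding — items with X met-by onboarding: none.
Via reindex — items with X met-by reindex: none.
Via retro — items with X met-by retro: none.
Union: none.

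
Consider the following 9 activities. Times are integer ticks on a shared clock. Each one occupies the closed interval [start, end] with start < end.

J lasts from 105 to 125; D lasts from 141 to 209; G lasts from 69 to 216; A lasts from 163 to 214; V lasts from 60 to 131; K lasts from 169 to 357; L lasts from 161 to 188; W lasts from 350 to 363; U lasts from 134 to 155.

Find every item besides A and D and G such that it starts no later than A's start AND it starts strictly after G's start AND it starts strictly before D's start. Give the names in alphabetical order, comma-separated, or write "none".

J, U

Conditions: its start is no later than A's start (X.start <= 163) AND its start is strictly after G's start (X.start > 69) AND its start is strictly before D's start (X.start < 141).
J: start 105 <= 163? ✓; start 105 > 69? ✓; start 105 < 141? ✓ → yes.
K: start 169 <= 163? ✗; start 169 > 69? ✓; start 169 < 141? ✗ → no.
L: start 161 <= 163? ✓; start 161 > 69? ✓; start 161 < 141? ✗ → no.
U: start 134 <= 163? ✓; start 134 > 69? ✓; start 134 < 141? ✓ → yes.
V: start 60 <= 163? ✓; start 60 > 69? ✗; start 60 < 141? ✓ → no.
W: start 350 <= 163? ✗; start 350 > 69? ✓; start 350 < 141? ✗ → no.
Result: J, U.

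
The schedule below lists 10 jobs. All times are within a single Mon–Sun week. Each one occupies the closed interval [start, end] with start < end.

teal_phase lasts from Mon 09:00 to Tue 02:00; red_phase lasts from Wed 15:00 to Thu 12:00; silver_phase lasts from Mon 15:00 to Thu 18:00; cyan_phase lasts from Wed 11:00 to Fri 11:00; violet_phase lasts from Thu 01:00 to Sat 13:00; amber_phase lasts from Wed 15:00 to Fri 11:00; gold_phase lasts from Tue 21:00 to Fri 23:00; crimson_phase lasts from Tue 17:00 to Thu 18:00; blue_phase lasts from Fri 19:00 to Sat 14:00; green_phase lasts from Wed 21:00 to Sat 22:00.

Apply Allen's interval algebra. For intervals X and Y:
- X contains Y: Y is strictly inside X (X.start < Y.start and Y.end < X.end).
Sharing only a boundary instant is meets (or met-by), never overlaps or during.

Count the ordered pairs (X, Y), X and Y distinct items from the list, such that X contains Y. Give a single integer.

Checking all 90 ordered pairs for relation 'contains'; matching pairs in alphabetical order:
(crimson_phase, red_phase): crimson_phase contains red_phase ✓
(cyan_phase, red_phase): cyan_phase contains red_phase ✓
(gold_phase, amber_phase): gold_phase contains amber_phase ✓
(gold_phase, cyan_phase): gold_phase contains cyan_phase ✓
(gold_phase, red_phase): gold_phase contains red_phase ✓
(green_phase, blue_phase): green_phase contains blue_phase ✓
(green_phase, violet_phase): green_phase contains violet_phase ✓
(silver_phase, red_phase): silver_phase contains red_phase ✓
Count: 8.

8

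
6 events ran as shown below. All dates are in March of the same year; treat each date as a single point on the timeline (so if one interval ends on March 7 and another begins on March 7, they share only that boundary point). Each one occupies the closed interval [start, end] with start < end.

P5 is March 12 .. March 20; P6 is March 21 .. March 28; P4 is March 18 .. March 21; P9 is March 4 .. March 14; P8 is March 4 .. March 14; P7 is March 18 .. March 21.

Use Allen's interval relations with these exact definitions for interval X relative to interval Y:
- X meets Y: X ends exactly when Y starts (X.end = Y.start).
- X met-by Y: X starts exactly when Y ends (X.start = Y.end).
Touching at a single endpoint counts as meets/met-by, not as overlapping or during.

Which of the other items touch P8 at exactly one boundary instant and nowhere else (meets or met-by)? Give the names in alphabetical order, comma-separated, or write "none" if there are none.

Target P8 = [March 4, March 14].
P4 [March 18, March 21] → after → no.
P5 [March 12, March 20] → overlapped-by → no.
P6 [March 21, March 28] → after → no.
P7 [March 18, March 21] → after → no.
P9 [March 4, March 14] → equals → no.
Result: none.

none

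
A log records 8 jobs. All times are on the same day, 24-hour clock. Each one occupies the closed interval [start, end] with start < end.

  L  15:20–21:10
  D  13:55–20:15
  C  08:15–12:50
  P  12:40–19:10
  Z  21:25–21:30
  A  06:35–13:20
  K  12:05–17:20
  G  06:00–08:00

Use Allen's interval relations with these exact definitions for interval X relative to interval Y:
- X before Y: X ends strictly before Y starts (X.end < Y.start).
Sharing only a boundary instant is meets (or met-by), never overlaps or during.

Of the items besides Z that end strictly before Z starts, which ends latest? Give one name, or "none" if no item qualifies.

L

Target Z = [21:25, 21:30].
A [06:35, 13:20] → before → candidate.
C [08:15, 12:50] → before → candidate.
D [13:55, 20:15] → before → candidate.
G [06:00, 08:00] → before → candidate.
K [12:05, 17:20] → before → candidate.
L [15:20, 21:10] → before → candidate.
P [12:40, 19:10] → before → candidate.
Among candidates, latest end is 21:10 → L.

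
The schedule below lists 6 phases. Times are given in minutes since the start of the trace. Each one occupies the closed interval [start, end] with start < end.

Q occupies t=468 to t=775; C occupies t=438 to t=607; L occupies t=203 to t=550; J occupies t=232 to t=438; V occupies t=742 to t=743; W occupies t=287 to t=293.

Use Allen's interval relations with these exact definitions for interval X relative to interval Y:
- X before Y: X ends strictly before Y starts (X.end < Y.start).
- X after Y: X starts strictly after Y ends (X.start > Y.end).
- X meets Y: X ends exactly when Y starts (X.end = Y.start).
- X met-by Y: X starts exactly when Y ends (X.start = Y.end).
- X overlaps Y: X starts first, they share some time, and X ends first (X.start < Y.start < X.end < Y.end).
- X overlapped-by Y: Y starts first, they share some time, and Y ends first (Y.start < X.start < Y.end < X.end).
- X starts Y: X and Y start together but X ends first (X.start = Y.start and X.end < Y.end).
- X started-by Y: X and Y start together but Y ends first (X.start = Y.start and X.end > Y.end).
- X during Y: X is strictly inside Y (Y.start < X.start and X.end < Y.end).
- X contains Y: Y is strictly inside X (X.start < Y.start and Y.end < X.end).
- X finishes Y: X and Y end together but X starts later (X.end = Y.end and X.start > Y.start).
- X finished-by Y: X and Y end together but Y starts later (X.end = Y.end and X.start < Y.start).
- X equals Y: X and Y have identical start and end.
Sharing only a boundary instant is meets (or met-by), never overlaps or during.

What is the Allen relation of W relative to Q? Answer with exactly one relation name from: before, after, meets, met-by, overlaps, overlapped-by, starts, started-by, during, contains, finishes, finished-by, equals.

before

W = [t=287, t=293]; Q = [t=468, t=775].
Compare endpoints: W.start < Q.start, W.start < Q.end, W.end < Q.start, W.end < Q.end.
That pattern is 'before'.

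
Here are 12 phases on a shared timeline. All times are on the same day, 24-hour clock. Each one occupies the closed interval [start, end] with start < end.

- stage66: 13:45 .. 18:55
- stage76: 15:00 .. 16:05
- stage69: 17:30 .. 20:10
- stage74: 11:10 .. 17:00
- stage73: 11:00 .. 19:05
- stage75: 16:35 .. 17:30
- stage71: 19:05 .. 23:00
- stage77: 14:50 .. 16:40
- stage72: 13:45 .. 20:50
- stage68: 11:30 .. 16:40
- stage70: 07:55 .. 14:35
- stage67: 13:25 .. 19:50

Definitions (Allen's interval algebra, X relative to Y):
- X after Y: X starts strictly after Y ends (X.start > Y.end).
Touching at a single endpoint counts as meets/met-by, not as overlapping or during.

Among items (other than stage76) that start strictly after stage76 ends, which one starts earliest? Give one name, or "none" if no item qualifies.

stage75

Target stage76 = [15:00, 16:05].
stage66 [13:45, 18:55] → contains → excluded.
stage67 [13:25, 19:50] → contains → excluded.
stage68 [11:30, 16:40] → contains → excluded.
stage69 [17:30, 20:10] → after → candidate.
stage70 [07:55, 14:35] → before → excluded.
stage71 [19:05, 23:00] → after → candidate.
stage72 [13:45, 20:50] → contains → excluded.
stage73 [11:00, 19:05] → contains → excluded.
stage74 [11:10, 17:00] → contains → excluded.
stage75 [16:35, 17:30] → after → candidate.
stage77 [14:50, 16:40] → contains → excluded.
Among candidates, earliest start is 16:35 → stage75.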